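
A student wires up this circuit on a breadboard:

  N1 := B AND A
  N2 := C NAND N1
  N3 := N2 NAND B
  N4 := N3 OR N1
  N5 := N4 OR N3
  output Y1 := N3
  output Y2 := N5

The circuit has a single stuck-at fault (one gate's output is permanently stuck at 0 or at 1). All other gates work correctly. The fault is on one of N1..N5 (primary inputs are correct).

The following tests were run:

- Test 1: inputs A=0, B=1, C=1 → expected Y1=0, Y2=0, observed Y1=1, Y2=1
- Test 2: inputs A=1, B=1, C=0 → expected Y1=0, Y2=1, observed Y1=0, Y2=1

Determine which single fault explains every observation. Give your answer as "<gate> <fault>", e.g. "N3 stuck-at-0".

N1 stuck-at-1

Fault-free values for test 1 (A=0, B=1, C=1): N1=0, N2=1, N3=0, N4=0, N5=0, giving Y1=0, Y2=0. Observed Y1=1, Y2=1.
Test 1: faults giving observed Y1=1, Y2=1 are {N1 stuck-at-1, N2 stuck-at-0, N3 stuck-at-1}.
Test 2 (A=1, B=1, C=0): fault-free N1=1, N2=1, N3=0, N4=1, N5=1 → Y1=0, Y2=1; observed Y1=0, Y2=1. Eliminates N2 stuck-at-0, N3 stuck-at-1.
Only N1 stuck-at-1 is consistent with every test.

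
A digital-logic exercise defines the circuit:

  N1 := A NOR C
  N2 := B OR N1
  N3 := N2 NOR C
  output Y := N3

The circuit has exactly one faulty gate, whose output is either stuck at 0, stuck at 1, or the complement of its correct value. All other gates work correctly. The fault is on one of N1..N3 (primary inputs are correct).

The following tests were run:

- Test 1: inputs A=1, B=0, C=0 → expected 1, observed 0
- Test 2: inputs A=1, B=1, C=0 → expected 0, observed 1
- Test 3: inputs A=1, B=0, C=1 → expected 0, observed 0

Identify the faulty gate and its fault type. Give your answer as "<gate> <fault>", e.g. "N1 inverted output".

N2 inverted output

Fault-free values for test 1 (A=1, B=0, C=0): N1=0, N2=0, N3=1, giving Y=1. Observed 0.
Test 1: faults giving observed 0 are {N1 stuck-at-1, N1 inverted output, N2 stuck-at-1, N2 inverted output, N3 stuck-at-0, N3 inverted output}.
Test 2 (A=1, B=1, C=0): fault-free N1=0, N2=1, N3=0 → 0; observed 1. Eliminates N1 stuck-at-1, N1 inverted output, N2 stuck-at-1, N3 stuck-at-0.
Test 3 (A=1, B=0, C=1): fault-free N1=0, N2=0, N3=0 → 0; observed 0. Eliminates N3 inverted output.
Only N2 inverted output is consistent with every test.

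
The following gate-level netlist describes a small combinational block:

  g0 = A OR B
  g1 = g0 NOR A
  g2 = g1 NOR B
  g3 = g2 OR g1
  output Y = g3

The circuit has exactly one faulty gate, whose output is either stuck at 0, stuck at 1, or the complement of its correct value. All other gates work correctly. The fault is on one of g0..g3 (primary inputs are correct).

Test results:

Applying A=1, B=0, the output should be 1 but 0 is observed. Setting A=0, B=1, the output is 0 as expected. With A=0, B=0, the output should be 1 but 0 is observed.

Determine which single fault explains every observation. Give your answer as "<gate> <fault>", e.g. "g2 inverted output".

Fault-free values for test 1 (A=1, B=0): g0=1, g1=0, g2=1, g3=1, giving Y=1. Observed 0.
Test 1: faults giving observed 0 are {g2 stuck-at-0, g2 inverted output, g3 stuck-at-0, g3 inverted output}.
Test 2 (A=0, B=1): fault-free g0=1, g1=0, g2=0, g3=0 → 0; observed 0. Eliminates g2 inverted output, g3 inverted output.
Test 3 (A=0, B=0): fault-free g0=0, g1=1, g2=0, g3=1 → 1; observed 0. Eliminates g2 stuck-at-0.
Only g3 stuck-at-0 is consistent with every test.

g3 stuck-at-0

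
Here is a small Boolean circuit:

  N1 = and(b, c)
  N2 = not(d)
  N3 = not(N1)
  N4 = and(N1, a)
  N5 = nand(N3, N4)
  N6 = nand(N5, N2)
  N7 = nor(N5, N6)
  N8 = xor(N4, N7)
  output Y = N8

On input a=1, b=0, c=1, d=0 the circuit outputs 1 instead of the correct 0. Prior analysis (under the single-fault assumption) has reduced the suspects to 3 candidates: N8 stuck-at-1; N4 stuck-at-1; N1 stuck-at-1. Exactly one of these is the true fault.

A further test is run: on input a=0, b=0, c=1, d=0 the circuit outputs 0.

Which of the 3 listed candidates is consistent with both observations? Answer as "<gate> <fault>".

N1 stuck-at-1

Evaluate each candidate on input a=0, b=0, c=1, d=0:
  N8 stuck-at-1: N1=0, N2=1, N3=1, N4=0, N5=1, N6=0, N7=0, N8=1 [stuck-at-1] → 1 — eliminated
  N4 stuck-at-1: N1=0, N2=1, N3=1, N4=1 [stuck-at-1], N5=0, N6=1, N7=0, N8=1 → 1 — eliminated
  N1 stuck-at-1: N1=1 [stuck-at-1], N2=1, N3=0, N4=0, N5=1, N6=0, N7=0, N8=0 → 0 — matches
Only N1 stuck-at-1 reproduces the observed 0.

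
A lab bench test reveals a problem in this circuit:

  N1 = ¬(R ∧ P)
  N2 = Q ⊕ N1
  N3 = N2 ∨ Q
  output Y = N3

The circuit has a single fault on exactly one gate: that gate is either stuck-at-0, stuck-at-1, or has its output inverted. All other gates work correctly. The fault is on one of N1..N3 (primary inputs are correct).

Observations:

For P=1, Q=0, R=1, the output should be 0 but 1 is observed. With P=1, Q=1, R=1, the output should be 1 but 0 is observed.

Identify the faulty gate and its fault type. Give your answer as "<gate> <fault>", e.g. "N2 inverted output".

N3 inverted output

Fault-free values for test 1 (P=1, Q=0, R=1): N1=0, N2=0, N3=0, giving Y=0. Observed 1.
Test 1: faults giving observed 1 are {N1 stuck-at-1, N1 inverted output, N2 stuck-at-1, N2 inverted output, N3 stuck-at-1, N3 inverted output}.
Test 2 (P=1, Q=1, R=1): fault-free N1=0, N2=1, N3=1 → 1; observed 0. Eliminates N1 stuck-at-1, N1 inverted output, N2 stuck-at-1, N2 inverted output, N3 stuck-at-1.
Only N3 inverted output is consistent with every test.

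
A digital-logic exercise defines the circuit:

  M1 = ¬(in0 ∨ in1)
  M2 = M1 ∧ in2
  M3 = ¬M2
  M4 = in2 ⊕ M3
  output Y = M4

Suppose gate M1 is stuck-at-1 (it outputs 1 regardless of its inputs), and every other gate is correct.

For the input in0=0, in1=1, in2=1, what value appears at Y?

1

Propagate with M1 forced: M1=1 [stuck-at-1], M2=1, M3=0, M4=1.
So Y = 1. (Without the fault it would be 0.)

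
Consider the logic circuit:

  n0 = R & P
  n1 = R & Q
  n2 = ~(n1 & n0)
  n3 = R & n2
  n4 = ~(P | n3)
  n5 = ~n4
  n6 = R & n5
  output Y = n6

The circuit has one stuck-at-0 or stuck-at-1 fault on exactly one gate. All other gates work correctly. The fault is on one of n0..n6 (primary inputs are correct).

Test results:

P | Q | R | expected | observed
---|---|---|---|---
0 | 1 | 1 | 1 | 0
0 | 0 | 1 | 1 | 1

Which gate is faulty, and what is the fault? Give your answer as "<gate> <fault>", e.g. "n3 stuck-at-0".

Fault-free values for test 1 (P=0, Q=1, R=1): n0=0, n1=1, n2=1, n3=1, n4=0, n5=1, n6=1, giving Y=1. Observed 0.
Test 1: faults giving observed 0 are {n0 stuck-at-1, n2 stuck-at-0, n3 stuck-at-0, n4 stuck-at-1, n5 stuck-at-0, n6 stuck-at-0}.
Test 2 (P=0, Q=0, R=1): fault-free n0=0, n1=0, n2=1, n3=1, n4=0, n5=1, n6=1 → 1; observed 1. Eliminates n2 stuck-at-0, n3 stuck-at-0, n4 stuck-at-1, n5 stuck-at-0, n6 stuck-at-0.
Only n0 stuck-at-1 is consistent with every test.

n0 stuck-at-1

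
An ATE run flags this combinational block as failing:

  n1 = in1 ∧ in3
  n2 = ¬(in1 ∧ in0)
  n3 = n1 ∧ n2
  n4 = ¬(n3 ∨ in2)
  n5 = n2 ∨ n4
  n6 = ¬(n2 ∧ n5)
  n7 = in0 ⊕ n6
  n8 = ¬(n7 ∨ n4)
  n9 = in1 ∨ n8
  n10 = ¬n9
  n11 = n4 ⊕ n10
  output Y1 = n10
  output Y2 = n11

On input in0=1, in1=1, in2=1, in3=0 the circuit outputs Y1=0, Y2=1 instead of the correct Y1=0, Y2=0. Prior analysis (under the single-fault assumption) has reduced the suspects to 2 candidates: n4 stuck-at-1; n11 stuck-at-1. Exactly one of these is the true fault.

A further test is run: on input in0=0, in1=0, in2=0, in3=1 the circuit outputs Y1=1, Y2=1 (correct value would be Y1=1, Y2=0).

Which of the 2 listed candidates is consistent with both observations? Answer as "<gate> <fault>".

Evaluate each candidate on input in0=0, in1=0, in2=0, in3=1:
  n4 stuck-at-1: n1=0, n2=1, n3=0, n4=1 [stuck-at-1], n5=1, n6=0, n7=0, n8=0, n9=0, n10=1, n11=0 → Y1=1, Y2=0 — eliminated
  n11 stuck-at-1: n1=0, n2=1, n3=0, n4=1, n5=1, n6=0, n7=0, n8=0, n9=0, n10=1, n11=1 [stuck-at-1] → Y1=1, Y2=1 — matches
Only n11 stuck-at-1 reproduces the observed Y1=1, Y2=1.

n11 stuck-at-1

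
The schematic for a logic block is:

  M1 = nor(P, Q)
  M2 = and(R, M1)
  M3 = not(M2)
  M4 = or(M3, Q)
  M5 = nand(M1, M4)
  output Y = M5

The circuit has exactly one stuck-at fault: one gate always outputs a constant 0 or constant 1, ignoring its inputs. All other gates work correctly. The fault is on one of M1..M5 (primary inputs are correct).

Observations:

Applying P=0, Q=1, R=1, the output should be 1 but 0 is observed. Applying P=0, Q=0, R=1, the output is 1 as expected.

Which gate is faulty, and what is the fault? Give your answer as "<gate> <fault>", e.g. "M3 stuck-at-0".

Fault-free values for test 1 (P=0, Q=1, R=1): M1=0, M2=0, M3=1, M4=1, M5=1, giving Y=1. Observed 0.
Test 1: faults giving observed 0 are {M1 stuck-at-1, M5 stuck-at-0}.
Test 2 (P=0, Q=0, R=1): fault-free M1=1, M2=1, M3=0, M4=0, M5=1 → 1; observed 1. Eliminates M5 stuck-at-0.
Only M1 stuck-at-1 is consistent with every test.

M1 stuck-at-1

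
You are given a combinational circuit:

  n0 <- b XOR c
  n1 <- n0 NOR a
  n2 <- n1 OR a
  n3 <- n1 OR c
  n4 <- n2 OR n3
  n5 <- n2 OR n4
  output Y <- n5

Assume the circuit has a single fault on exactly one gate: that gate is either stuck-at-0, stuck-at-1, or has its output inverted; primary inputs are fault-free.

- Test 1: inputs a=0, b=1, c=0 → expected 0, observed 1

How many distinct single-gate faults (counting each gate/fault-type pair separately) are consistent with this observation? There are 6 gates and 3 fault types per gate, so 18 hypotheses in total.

12

Fault-free: n0=1, n1=0, n2=0, n3=0, n4=0, n5=0 → 0. Observed 1.
  n0: stuck-at-0, inverted output ✓; others ✗
  n1: stuck-at-1, inverted output ✓; others ✗
  n2: stuck-at-1, inverted output ✓; others ✗
  n3: stuck-at-1, inverted output ✓; others ✗
  n4: stuck-at-1, inverted output ✓; others ✗
  n5: stuck-at-1, inverted output ✓; others ✗
Consistent faults: {n0 stuck-at-0, n0 inverted output, n1 stuck-at-1, n1 inverted output, n2 stuck-at-1, n2 inverted output, n3 stuck-at-1, n3 inverted output, n4 stuck-at-1, n4 inverted output, n5 stuck-at-1, n5 inverted output} — 12 in all.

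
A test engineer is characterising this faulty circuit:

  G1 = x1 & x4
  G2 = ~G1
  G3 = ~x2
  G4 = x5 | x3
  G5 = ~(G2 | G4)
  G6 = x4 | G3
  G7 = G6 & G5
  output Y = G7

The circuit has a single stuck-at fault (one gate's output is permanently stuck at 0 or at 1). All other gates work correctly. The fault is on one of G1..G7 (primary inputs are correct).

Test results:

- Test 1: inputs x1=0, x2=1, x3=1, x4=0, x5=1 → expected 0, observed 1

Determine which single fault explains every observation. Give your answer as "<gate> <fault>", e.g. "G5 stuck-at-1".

Fault-free values for test 1 (x1=0, x2=1, x3=1, x4=0, x5=1): G1=0, G2=1, G3=0, G4=1, G5=0, G6=0, G7=0, giving Y=0. Observed 1.
Test 1: faults giving observed 1 are {G7 stuck-at-1}.
Only G7 stuck-at-1 is consistent with every test.

G7 stuck-at-1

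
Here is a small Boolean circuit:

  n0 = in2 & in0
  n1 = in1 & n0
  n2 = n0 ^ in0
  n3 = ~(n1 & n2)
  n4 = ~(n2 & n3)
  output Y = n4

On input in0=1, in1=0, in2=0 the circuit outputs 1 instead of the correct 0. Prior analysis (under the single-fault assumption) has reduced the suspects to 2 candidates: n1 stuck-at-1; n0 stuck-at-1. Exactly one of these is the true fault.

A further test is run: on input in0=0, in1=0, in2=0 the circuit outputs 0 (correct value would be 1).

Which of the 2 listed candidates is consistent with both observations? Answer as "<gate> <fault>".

Evaluate each candidate on input in0=0, in1=0, in2=0:
  n1 stuck-at-1: n0=0, n1=1 [stuck-at-1], n2=0, n3=1, n4=1 → 1 — eliminated
  n0 stuck-at-1: n0=1 [stuck-at-1], n1=0, n2=1, n3=1, n4=0 → 0 — matches
Only n0 stuck-at-1 reproduces the observed 0.

n0 stuck-at-1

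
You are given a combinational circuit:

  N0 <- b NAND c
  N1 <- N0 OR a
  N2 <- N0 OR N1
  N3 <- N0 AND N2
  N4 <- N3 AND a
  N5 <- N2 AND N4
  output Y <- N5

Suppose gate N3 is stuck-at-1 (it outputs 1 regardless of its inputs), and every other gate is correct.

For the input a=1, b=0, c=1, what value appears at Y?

1

Propagate with N3 forced: N0=1, N1=1, N2=1, N3=1 [stuck-at-1], N4=1, N5=1.
So Y = 1. (Same as the fault-free value — the fault is masked on this input.)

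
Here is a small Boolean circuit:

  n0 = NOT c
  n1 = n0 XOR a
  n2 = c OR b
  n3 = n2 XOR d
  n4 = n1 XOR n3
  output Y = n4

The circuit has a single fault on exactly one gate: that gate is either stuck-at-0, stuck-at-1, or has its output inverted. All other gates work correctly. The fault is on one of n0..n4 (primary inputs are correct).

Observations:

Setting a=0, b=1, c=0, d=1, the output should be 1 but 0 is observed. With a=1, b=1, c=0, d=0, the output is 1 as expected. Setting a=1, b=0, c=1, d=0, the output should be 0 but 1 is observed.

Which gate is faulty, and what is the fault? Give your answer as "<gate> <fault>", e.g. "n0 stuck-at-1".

Fault-free values for test 1 (a=0, b=1, c=0, d=1): n0=1, n1=1, n2=1, n3=0, n4=1, giving Y=1. Observed 0.
Test 1: faults giving observed 0 are {n0 stuck-at-0, n0 inverted output, n1 stuck-at-0, n1 inverted output, n2 stuck-at-0, n2 inverted output, n3 stuck-at-1, n3 inverted output, n4 stuck-at-0, n4 inverted output}.
Test 2 (a=1, b=1, c=0, d=0): fault-free n0=1, n1=0, n2=1, n3=1, n4=1 → 1; observed 1. Eliminates n0 stuck-at-0, n0 inverted output, n1 inverted output, n2 stuck-at-0, n2 inverted output, n3 inverted output, n4 stuck-at-0, n4 inverted output.
Test 3 (a=1, b=0, c=1, d=0): fault-free n0=0, n1=1, n2=1, n3=1, n4=0 → 0; observed 1. Eliminates n3 stuck-at-1.
Only n1 stuck-at-0 is consistent with every test.

n1 stuck-at-0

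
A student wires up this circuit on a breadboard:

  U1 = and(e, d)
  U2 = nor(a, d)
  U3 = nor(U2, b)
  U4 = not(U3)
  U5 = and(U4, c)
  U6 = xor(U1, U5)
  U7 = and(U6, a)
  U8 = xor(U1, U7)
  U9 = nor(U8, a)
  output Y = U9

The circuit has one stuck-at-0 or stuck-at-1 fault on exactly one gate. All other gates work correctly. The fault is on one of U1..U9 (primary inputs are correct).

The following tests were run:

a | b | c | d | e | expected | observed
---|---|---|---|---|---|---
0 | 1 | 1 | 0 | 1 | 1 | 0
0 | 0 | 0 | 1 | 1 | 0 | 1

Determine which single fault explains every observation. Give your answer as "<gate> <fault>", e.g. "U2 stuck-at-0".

U7 stuck-at-1

Fault-free values for test 1 (a=0, b=1, c=1, d=0, e=1): U1=0, U2=1, U3=0, U4=1, U5=1, U6=1, U7=0, U8=0, U9=1, giving Y=1. Observed 0.
Test 1: faults giving observed 0 are {U1 stuck-at-1, U7 stuck-at-1, U8 stuck-at-1, U9 stuck-at-0}.
Test 2 (a=0, b=0, c=0, d=1, e=1): fault-free U1=1, U2=0, U3=1, U4=0, U5=0, U6=1, U7=0, U8=1, U9=0 → 0; observed 1. Eliminates U1 stuck-at-1, U8 stuck-at-1, U9 stuck-at-0.
Only U7 stuck-at-1 is consistent with every test.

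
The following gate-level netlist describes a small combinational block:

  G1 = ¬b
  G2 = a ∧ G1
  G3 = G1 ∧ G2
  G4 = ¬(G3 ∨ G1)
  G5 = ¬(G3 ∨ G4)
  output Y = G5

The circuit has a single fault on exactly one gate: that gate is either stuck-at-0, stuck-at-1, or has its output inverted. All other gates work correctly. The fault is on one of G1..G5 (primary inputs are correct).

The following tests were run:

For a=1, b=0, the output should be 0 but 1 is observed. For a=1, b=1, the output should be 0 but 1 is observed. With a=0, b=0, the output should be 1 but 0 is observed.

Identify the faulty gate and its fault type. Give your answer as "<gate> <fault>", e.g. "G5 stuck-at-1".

Fault-free values for test 1 (a=1, b=0): G1=1, G2=1, G3=1, G4=0, G5=0, giving Y=0. Observed 1.
Test 1: faults giving observed 1 are {G2 stuck-at-0, G2 inverted output, G3 stuck-at-0, G3 inverted output, G5 stuck-at-1, G5 inverted output}.
Test 2 (a=1, b=1): fault-free G1=0, G2=0, G3=0, G4=1, G5=0 → 0; observed 1. Eliminates G2 stuck-at-0, G2 inverted output, G3 stuck-at-0, G3 inverted output.
Test 3 (a=0, b=0): fault-free G1=1, G2=0, G3=0, G4=0, G5=1 → 1; observed 0. Eliminates G5 stuck-at-1.
Only G5 inverted output is consistent with every test.

G5 inverted output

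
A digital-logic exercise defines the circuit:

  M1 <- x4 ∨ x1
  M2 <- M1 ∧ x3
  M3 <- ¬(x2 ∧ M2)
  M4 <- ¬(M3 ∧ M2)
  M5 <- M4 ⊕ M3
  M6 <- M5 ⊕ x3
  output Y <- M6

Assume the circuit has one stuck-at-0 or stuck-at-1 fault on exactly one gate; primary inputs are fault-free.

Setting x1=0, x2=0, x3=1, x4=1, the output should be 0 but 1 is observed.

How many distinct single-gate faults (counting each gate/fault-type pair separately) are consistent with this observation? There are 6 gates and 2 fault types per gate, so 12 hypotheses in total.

5

Fault-free: M1=1, M2=1, M3=1, M4=0, M5=1, M6=0 → 0. Observed 1.
  M1 stuck-at-0: output 1 ✓
  M1 stuck-at-1: output 0 ✗
  M2 stuck-at-0: output 1 ✓
  M2 stuck-at-1: output 0 ✗
  M3 stuck-at-0: output 0 ✗
  M3 stuck-at-1: output 0 ✗
  M4 stuck-at-0: output 0 ✗
  M4 stuck-at-1: output 1 ✓
  M5 stuck-at-0: output 1 ✓
  M5 stuck-at-1: output 0 ✗
  M6 stuck-at-0: output 0 ✗
  M6 stuck-at-1: output 1 ✓
Consistent faults: {M1 stuck-at-0, M2 stuck-at-0, M4 stuck-at-1, M5 stuck-at-0, M6 stuck-at-1} — 5 in all.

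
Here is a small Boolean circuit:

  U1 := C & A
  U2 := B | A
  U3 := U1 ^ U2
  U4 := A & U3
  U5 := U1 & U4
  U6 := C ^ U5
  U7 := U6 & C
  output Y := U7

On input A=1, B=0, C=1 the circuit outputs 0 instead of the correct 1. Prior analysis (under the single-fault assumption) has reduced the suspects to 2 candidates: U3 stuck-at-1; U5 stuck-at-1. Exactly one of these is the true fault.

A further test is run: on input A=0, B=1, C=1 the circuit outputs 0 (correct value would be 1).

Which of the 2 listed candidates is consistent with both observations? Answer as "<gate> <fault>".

Evaluate each candidate on input A=0, B=1, C=1:
  U3 stuck-at-1: U1=0, U2=1, U3=1 [stuck-at-1], U4=0, U5=0, U6=1, U7=1 → 1 — eliminated
  U5 stuck-at-1: U1=0, U2=1, U3=1, U4=0, U5=1 [stuck-at-1], U6=0, U7=0 → 0 — matches
Only U5 stuck-at-1 reproduces the observed 0.

U5 stuck-at-1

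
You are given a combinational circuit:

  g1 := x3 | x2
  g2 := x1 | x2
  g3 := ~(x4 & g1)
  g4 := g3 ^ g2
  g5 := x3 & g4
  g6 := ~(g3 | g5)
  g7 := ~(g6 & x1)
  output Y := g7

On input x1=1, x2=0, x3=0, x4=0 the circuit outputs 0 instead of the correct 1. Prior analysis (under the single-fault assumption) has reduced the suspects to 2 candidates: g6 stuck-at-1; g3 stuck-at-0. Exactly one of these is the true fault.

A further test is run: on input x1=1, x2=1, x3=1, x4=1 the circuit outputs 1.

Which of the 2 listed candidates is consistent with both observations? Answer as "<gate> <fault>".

Evaluate each candidate on input x1=1, x2=1, x3=1, x4=1:
  g6 stuck-at-1: g1=1, g2=1, g3=0, g4=1, g5=1, g6=1 [stuck-at-1], g7=0 → 0 — eliminated
  g3 stuck-at-0: g1=1, g2=1, g3=0 [stuck-at-0], g4=1, g5=1, g6=0, g7=1 → 1 — matches
Only g3 stuck-at-0 reproduces the observed 1.

g3 stuck-at-0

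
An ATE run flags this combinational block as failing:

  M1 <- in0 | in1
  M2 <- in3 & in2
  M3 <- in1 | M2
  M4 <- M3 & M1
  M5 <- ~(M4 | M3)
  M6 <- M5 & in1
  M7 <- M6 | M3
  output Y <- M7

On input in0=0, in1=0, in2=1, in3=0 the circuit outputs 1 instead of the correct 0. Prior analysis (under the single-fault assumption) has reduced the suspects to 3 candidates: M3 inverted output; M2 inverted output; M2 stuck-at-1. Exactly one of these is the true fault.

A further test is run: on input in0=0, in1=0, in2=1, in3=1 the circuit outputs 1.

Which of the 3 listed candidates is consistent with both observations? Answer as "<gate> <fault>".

Evaluate each candidate on input in0=0, in1=0, in2=1, in3=1:
  M3 inverted output: M1=0, M2=1, M3=0 [inverted output], M4=0, M5=1, M6=0, M7=0 → 0 — eliminated
  M2 inverted output: M1=0, M2=0 [inverted output], M3=0, M4=0, M5=1, M6=0, M7=0 → 0 — eliminated
  M2 stuck-at-1: M1=0, M2=1 [stuck-at-1], M3=1, M4=0, M5=0, M6=0, M7=1 → 1 — matches
Only M2 stuck-at-1 reproduces the observed 1.

M2 stuck-at-1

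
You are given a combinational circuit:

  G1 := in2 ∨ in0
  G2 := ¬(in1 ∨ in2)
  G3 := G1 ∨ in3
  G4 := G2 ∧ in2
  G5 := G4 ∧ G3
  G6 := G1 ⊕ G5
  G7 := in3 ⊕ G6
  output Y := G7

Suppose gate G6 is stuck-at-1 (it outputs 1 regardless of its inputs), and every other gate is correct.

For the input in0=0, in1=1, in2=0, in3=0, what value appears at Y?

Propagate with G6 forced: G1=0, G2=0, G3=0, G4=0, G5=0, G6=1 [stuck-at-1], G7=1.
So Y = 1. (Without the fault it would be 0.)

1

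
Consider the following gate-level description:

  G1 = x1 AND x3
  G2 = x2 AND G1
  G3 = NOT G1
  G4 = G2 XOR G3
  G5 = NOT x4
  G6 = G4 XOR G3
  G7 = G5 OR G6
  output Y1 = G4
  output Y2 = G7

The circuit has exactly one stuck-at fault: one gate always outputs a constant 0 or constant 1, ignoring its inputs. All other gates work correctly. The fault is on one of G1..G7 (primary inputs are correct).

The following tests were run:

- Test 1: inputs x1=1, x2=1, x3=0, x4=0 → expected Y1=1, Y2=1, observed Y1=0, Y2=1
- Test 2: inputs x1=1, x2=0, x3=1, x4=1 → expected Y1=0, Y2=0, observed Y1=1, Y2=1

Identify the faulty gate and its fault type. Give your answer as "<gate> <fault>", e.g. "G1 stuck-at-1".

Fault-free values for test 1 (x1=1, x2=1, x3=0, x4=0): G1=0, G2=0, G3=1, G4=1, G5=1, G6=0, G7=1, giving Y1=1, Y2=1. Observed Y1=0, Y2=1.
Test 1: faults giving observed Y1=0, Y2=1 are {G2 stuck-at-1, G3 stuck-at-0, G4 stuck-at-0}.
Test 2 (x1=1, x2=0, x3=1, x4=1): fault-free G1=1, G2=0, G3=0, G4=0, G5=0, G6=0, G7=0 → Y1=0, Y2=0; observed Y1=1, Y2=1. Eliminates G3 stuck-at-0, G4 stuck-at-0.
Only G2 stuck-at-1 is consistent with every test.

G2 stuck-at-1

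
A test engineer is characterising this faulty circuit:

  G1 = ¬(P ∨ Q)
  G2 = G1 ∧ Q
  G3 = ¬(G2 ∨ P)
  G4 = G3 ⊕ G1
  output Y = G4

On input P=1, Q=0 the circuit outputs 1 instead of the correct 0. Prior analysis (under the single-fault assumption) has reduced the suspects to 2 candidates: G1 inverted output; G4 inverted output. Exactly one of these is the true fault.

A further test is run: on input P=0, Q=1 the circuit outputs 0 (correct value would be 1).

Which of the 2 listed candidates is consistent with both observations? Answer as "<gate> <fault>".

G4 inverted output

Evaluate each candidate on input P=0, Q=1:
  G1 inverted output: G1=1 [inverted output], G2=1, G3=0, G4=1 → 1 — eliminated
  G4 inverted output: G1=0, G2=0, G3=1, G4=0 [inverted output] → 0 — matches
Only G4 inverted output reproduces the observed 0.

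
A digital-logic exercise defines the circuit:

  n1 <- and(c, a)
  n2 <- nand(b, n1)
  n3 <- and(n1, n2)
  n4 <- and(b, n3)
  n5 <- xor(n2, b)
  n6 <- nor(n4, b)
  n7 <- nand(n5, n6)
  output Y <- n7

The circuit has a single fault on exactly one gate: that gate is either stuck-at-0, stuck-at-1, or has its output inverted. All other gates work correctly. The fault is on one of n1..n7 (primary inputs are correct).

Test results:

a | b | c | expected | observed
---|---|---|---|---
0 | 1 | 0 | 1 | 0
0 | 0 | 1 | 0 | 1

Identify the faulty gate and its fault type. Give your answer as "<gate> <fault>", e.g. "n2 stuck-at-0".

Fault-free values for test 1 (a=0, b=1, c=0): n1=0, n2=1, n3=0, n4=0, n5=0, n6=0, n7=1, giving Y=1. Observed 0.
Test 1: faults giving observed 0 are {n7 stuck-at-0, n7 inverted output}.
Test 2 (a=0, b=0, c=1): fault-free n1=0, n2=1, n3=0, n4=0, n5=1, n6=1, n7=0 → 0; observed 1. Eliminates n7 stuck-at-0.
Only n7 inverted output is consistent with every test.

n7 inverted output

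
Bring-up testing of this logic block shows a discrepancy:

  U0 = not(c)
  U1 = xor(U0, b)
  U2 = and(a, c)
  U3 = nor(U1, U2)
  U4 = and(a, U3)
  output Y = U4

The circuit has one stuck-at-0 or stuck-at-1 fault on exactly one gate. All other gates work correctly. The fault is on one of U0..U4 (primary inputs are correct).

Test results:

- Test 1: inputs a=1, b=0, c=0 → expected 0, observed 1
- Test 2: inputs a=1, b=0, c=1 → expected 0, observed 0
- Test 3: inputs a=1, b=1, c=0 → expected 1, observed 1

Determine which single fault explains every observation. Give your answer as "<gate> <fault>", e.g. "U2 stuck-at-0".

U1 stuck-at-0

Fault-free values for test 1 (a=1, b=0, c=0): U0=1, U1=1, U2=0, U3=0, U4=0, giving Y=0. Observed 1.
Test 1: faults giving observed 1 are {U0 stuck-at-0, U1 stuck-at-0, U3 stuck-at-1, U4 stuck-at-1}.
Test 2 (a=1, b=0, c=1): fault-free U0=0, U1=0, U2=1, U3=0, U4=0 → 0; observed 0. Eliminates U3 stuck-at-1, U4 stuck-at-1.
Test 3 (a=1, b=1, c=0): fault-free U0=1, U1=0, U2=0, U3=1, U4=1 → 1; observed 1. Eliminates U0 stuck-at-0.
Only U1 stuck-at-0 is consistent with every test.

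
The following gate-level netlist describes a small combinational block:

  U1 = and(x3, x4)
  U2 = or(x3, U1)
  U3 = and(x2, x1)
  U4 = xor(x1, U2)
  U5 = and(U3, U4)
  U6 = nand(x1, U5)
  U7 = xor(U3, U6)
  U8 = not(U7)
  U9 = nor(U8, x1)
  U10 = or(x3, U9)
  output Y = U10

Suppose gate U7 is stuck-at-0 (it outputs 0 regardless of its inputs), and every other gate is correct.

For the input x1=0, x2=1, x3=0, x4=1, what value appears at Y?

Propagate with U7 forced: U1=0, U2=0, U3=0, U4=0, U5=0, U6=1, U7=0 [stuck-at-0], U8=1, U9=0, U10=0.
So Y = 0. (Without the fault it would be 1.)

0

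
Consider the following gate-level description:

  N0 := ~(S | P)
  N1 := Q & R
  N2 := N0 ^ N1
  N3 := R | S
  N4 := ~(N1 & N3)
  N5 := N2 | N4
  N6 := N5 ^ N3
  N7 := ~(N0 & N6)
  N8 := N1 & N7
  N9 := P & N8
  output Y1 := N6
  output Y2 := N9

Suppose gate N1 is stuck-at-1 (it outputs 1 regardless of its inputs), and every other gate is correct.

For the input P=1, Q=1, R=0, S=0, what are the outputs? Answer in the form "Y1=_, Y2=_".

Y1=1, Y2=1

Propagate with N1 forced: N0=0, N1=1 [stuck-at-1], N2=1, N3=0, N4=1, N5=1, N6=1, N7=1, N8=1, N9=1.
So the outputs are Y1=1, Y2=1. (Without the fault they would be Y1=1, Y2=0.)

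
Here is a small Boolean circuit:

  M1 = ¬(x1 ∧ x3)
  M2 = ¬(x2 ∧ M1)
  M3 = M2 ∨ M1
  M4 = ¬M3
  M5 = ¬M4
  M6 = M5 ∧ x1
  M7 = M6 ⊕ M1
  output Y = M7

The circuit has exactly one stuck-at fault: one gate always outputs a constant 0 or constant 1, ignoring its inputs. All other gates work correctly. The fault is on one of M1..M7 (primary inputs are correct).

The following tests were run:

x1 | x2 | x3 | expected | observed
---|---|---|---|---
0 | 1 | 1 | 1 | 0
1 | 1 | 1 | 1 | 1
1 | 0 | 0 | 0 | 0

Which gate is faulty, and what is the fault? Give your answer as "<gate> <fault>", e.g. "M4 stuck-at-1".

M6 stuck-at-1

Fault-free values for test 1 (x1=0, x2=1, x3=1): M1=1, M2=0, M3=1, M4=0, M5=1, M6=0, M7=1, giving Y=1. Observed 0.
Test 1: faults giving observed 0 are {M1 stuck-at-0, M6 stuck-at-1, M7 stuck-at-0}.
Test 2 (x1=1, x2=1, x3=1): fault-free M1=0, M2=1, M3=1, M4=0, M5=1, M6=1, M7=1 → 1; observed 1. Eliminates M7 stuck-at-0.
Test 3 (x1=1, x2=0, x3=0): fault-free M1=1, M2=1, M3=1, M4=0, M5=1, M6=1, M7=0 → 0; observed 0. Eliminates M1 stuck-at-0.
Only M6 stuck-at-1 is consistent with every test.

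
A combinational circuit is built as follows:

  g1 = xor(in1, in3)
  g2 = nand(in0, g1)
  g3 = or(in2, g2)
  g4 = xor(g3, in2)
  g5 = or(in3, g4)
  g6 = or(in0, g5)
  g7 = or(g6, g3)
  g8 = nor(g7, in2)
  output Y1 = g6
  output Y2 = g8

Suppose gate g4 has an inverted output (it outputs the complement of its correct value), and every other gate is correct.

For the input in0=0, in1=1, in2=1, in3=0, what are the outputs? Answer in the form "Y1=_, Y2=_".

Y1=1, Y2=0

Propagate with g4 forced: g1=1, g2=1, g3=1, g4=1 [inverted output], g5=1, g6=1, g7=1, g8=0.
So the outputs are Y1=1, Y2=0. (Without the fault they would be Y1=0, Y2=0.)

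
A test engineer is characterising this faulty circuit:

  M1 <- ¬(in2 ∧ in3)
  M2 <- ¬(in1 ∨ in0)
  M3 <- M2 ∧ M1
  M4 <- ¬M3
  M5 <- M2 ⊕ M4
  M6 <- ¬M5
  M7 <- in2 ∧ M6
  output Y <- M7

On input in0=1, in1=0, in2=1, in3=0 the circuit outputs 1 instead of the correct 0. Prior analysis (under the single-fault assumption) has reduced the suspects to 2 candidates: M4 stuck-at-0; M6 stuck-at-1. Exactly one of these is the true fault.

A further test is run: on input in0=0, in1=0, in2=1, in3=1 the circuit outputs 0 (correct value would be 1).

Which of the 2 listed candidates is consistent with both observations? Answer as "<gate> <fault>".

Evaluate each candidate on input in0=0, in1=0, in2=1, in3=1:
  M4 stuck-at-0: M1=0, M2=1, M3=0, M4=0 [stuck-at-0], M5=1, M6=0, M7=0 → 0 — matches
  M6 stuck-at-1: M1=0, M2=1, M3=0, M4=1, M5=0, M6=1 [stuck-at-1], M7=1 → 1 — eliminated
Only M4 stuck-at-0 reproduces the observed 0.

M4 stuck-at-0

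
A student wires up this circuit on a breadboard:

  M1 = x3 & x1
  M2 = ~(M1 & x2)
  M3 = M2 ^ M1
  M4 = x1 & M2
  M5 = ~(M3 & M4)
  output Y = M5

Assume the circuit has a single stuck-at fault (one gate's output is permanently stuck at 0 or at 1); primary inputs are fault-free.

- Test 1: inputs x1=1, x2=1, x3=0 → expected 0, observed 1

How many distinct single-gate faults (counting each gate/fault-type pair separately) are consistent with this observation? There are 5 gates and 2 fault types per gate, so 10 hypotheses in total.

Fault-free: M1=0, M2=1, M3=1, M4=1, M5=0 → 0. Observed 1.
  M1 stuck-at-0: output 0 ✗
  M1 stuck-at-1: output 1 ✓
  M2 stuck-at-0: output 1 ✓
  M2 stuck-at-1: output 0 ✗
  M3 stuck-at-0: output 1 ✓
  M3 stuck-at-1: output 0 ✗
  M4 stuck-at-0: output 1 ✓
  M4 stuck-at-1: output 0 ✗
  M5 stuck-at-0: output 0 ✗
  M5 stuck-at-1: output 1 ✓
Consistent faults: {M1 stuck-at-1, M2 stuck-at-0, M3 stuck-at-0, M4 stuck-at-0, M5 stuck-at-1} — 5 in all.

5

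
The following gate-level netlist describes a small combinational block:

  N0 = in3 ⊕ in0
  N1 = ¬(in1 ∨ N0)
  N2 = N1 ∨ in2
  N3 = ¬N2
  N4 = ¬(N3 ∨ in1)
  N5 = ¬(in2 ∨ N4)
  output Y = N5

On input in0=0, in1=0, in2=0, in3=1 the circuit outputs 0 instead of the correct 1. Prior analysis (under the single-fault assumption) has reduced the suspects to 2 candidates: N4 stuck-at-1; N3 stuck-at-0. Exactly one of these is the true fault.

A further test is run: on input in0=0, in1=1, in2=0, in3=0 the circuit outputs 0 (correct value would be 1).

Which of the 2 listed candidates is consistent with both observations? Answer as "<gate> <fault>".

Evaluate each candidate on input in0=0, in1=1, in2=0, in3=0:
  N4 stuck-at-1: N0=0, N1=0, N2=0, N3=1, N4=1 [stuck-at-1], N5=0 → 0 — matches
  N3 stuck-at-0: N0=0, N1=0, N2=0, N3=0 [stuck-at-0], N4=0, N5=1 → 1 — eliminated
Only N4 stuck-at-1 reproduces the observed 0.

N4 stuck-at-1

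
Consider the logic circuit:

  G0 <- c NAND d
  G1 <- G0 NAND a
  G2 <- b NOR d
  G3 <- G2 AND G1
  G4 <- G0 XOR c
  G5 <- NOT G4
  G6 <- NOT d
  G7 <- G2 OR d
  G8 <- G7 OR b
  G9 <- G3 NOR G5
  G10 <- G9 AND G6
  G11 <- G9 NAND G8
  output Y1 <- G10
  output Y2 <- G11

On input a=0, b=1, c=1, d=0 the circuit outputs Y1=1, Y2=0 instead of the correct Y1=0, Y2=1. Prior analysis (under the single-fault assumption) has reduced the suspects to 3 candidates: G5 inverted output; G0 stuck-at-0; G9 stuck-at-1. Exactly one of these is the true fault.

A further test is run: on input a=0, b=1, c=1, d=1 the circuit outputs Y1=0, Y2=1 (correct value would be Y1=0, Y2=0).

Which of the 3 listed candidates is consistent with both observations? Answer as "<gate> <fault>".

G5 inverted output

Evaluate each candidate on input a=0, b=1, c=1, d=1:
  G5 inverted output: G0=0, G1=1, G2=0, G3=0, G4=1, G5=1 [inverted output], G6=0, G7=1, G8=1, G9=0, G10=0, G11=1 → Y1=0, Y2=1 — matches
  G0 stuck-at-0: G0=0 [stuck-at-0], G1=1, G2=0, G3=0, G4=1, G5=0, G6=0, G7=1, G8=1, G9=1, G10=0, G11=0 → Y1=0, Y2=0 — eliminated
  G9 stuck-at-1: G0=0, G1=1, G2=0, G3=0, G4=1, G5=0, G6=0, G7=1, G8=1, G9=1 [stuck-at-1], G10=0, G11=0 → Y1=0, Y2=0 — eliminated
Only G5 inverted output reproduces the observed Y1=0, Y2=1.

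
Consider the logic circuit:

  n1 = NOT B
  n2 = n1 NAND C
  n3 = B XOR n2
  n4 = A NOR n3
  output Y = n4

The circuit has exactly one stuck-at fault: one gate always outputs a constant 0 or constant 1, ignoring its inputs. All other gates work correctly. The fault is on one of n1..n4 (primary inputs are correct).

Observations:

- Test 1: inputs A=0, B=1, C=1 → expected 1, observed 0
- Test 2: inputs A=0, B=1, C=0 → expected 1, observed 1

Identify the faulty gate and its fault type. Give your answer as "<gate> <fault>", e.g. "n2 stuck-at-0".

Fault-free values for test 1 (A=0, B=1, C=1): n1=0, n2=1, n3=0, n4=1, giving Y=1. Observed 0.
Test 1: faults giving observed 0 are {n1 stuck-at-1, n2 stuck-at-0, n3 stuck-at-1, n4 stuck-at-0}.
Test 2 (A=0, B=1, C=0): fault-free n1=0, n2=1, n3=0, n4=1 → 1; observed 1. Eliminates n2 stuck-at-0, n3 stuck-at-1, n4 stuck-at-0.
Only n1 stuck-at-1 is consistent with every test.

n1 stuck-at-1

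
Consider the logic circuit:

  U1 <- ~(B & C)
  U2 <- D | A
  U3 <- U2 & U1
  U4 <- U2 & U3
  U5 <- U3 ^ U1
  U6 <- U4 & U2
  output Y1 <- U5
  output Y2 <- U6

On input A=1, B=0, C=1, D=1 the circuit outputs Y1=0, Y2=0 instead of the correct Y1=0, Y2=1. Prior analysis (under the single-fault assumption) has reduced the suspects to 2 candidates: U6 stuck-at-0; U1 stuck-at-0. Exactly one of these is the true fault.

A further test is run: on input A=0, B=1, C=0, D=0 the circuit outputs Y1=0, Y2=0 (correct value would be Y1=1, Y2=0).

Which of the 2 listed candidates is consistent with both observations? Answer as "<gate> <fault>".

Evaluate each candidate on input A=0, B=1, C=0, D=0:
  U6 stuck-at-0: U1=1, U2=0, U3=0, U4=0, U5=1, U6=0 [stuck-at-0] → Y1=1, Y2=0 — eliminated
  U1 stuck-at-0: U1=0 [stuck-at-0], U2=0, U3=0, U4=0, U5=0, U6=0 → Y1=0, Y2=0 — matches
Only U1 stuck-at-0 reproduces the observed Y1=0, Y2=0.

U1 stuck-at-0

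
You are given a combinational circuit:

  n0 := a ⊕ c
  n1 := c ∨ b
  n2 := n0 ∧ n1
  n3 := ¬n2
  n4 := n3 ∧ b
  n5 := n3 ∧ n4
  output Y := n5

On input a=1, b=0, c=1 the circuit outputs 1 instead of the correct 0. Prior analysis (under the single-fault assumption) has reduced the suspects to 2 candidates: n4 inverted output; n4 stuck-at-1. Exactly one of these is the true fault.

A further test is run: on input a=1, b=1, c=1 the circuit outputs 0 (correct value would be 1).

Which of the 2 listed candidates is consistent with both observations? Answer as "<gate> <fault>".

Evaluate each candidate on input a=1, b=1, c=1:
  n4 inverted output: n0=0, n1=1, n2=0, n3=1, n4=0 [inverted output], n5=0 → 0 — matches
  n4 stuck-at-1: n0=0, n1=1, n2=0, n3=1, n4=1 [stuck-at-1], n5=1 → 1 — eliminated
Only n4 inverted output reproduces the observed 0.

n4 inverted output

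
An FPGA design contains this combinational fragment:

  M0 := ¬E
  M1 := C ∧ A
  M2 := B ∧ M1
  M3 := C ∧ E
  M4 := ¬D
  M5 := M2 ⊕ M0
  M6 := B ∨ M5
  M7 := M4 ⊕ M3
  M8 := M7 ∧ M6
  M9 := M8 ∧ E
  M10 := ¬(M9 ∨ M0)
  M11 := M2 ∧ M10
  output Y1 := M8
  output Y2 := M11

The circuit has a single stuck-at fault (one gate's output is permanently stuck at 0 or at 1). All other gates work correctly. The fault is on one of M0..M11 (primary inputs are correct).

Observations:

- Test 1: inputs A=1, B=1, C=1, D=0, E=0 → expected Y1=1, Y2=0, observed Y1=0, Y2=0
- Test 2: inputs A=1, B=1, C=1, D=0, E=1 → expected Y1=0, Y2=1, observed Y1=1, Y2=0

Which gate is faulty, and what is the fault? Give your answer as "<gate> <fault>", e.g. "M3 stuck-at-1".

Fault-free values for test 1 (A=1, B=1, C=1, D=0, E=0): M0=1, M1=1, M2=1, M3=0, M4=1, M5=0, M6=1, M7=1, M8=1, M9=0, M10=0, M11=0, giving Y1=1, Y2=0. Observed Y1=0, Y2=0.
Test 1: faults giving observed Y1=0, Y2=0 are {M3 stuck-at-1, M4 stuck-at-0, M6 stuck-at-0, M7 stuck-at-0, M8 stuck-at-0}.
Test 2 (A=1, B=1, C=1, D=0, E=1): fault-free M0=0, M1=1, M2=1, M3=1, M4=1, M5=1, M6=1, M7=0, M8=0, M9=0, M10=1, M11=1 → Y1=0, Y2=1; observed Y1=1, Y2=0. Eliminates M3 stuck-at-1, M6 stuck-at-0, M7 stuck-at-0, M8 stuck-at-0.
Only M4 stuck-at-0 is consistent with every test.

M4 stuck-at-0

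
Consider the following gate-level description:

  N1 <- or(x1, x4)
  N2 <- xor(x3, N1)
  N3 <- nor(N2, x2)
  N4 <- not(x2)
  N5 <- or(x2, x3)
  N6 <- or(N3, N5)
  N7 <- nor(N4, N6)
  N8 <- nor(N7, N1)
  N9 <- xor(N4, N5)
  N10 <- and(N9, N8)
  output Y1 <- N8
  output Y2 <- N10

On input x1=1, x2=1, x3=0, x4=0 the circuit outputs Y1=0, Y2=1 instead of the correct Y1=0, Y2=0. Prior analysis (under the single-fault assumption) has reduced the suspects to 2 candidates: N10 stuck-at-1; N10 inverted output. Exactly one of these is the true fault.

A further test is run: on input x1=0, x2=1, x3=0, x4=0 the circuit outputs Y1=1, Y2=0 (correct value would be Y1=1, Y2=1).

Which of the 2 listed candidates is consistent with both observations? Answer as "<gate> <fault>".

N10 inverted output

Evaluate each candidate on input x1=0, x2=1, x3=0, x4=0:
  N10 stuck-at-1: N1=0, N2=0, N3=0, N4=0, N5=1, N6=1, N7=0, N8=1, N9=1, N10=1 [stuck-at-1] → Y1=1, Y2=1 — eliminated
  N10 inverted output: N1=0, N2=0, N3=0, N4=0, N5=1, N6=1, N7=0, N8=1, N9=1, N10=0 [inverted output] → Y1=1, Y2=0 — matches
Only N10 inverted output reproduces the observed Y1=1, Y2=0.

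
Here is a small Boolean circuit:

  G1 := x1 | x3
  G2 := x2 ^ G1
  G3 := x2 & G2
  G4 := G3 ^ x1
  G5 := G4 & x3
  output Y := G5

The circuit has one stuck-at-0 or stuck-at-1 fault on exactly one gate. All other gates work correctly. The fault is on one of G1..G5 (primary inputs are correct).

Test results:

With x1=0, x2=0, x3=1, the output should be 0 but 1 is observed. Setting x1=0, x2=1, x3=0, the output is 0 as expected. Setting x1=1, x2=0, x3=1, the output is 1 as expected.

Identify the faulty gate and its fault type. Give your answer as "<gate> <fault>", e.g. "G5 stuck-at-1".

G4 stuck-at-1

Fault-free values for test 1 (x1=0, x2=0, x3=1): G1=1, G2=1, G3=0, G4=0, G5=0, giving Y=0. Observed 1.
Test 1: faults giving observed 1 are {G3 stuck-at-1, G4 stuck-at-1, G5 stuck-at-1}.
Test 2 (x1=0, x2=1, x3=0): fault-free G1=0, G2=1, G3=1, G4=1, G5=0 → 0; observed 0. Eliminates G5 stuck-at-1.
Test 3 (x1=1, x2=0, x3=1): fault-free G1=1, G2=1, G3=0, G4=1, G5=1 → 1; observed 1. Eliminates G3 stuck-at-1.
Only G4 stuck-at-1 is consistent with every test.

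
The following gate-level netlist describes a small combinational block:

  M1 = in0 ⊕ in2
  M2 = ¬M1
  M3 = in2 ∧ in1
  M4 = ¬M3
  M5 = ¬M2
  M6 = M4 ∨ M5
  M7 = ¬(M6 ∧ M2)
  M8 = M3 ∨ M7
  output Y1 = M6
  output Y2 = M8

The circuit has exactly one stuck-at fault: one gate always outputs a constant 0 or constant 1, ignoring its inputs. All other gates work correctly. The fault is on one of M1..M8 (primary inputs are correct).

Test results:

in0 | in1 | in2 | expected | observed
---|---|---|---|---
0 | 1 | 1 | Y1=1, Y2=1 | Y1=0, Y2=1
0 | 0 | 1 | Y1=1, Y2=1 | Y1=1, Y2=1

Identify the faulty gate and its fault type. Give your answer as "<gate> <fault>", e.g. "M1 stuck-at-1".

M5 stuck-at-0

Fault-free values for test 1 (in0=0, in1=1, in2=1): M1=1, M2=0, M3=1, M4=0, M5=1, M6=1, M7=1, M8=1, giving Y1=1, Y2=1. Observed Y1=0, Y2=1.
Test 1: faults giving observed Y1=0, Y2=1 are {M1 stuck-at-0, M2 stuck-at-1, M5 stuck-at-0, M6 stuck-at-0}.
Test 2 (in0=0, in1=0, in2=1): fault-free M1=1, M2=0, M3=0, M4=1, M5=1, M6=1, M7=1, M8=1 → Y1=1, Y2=1; observed Y1=1, Y2=1. Eliminates M1 stuck-at-0, M2 stuck-at-1, M6 stuck-at-0.
Only M5 stuck-at-0 is consistent with every test.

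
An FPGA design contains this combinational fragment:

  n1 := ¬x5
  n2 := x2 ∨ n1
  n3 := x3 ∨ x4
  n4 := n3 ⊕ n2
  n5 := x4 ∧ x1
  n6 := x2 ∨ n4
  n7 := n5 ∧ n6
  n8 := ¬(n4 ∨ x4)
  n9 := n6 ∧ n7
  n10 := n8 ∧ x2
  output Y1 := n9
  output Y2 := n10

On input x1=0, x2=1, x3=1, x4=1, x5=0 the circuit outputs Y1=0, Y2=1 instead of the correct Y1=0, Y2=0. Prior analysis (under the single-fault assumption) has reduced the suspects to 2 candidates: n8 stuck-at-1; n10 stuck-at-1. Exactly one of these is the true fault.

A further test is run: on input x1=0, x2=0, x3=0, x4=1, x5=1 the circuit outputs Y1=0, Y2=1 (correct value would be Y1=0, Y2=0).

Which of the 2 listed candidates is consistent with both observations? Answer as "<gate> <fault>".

Evaluate each candidate on input x1=0, x2=0, x3=0, x4=1, x5=1:
  n8 stuck-at-1: n1=0, n2=0, n3=1, n4=1, n5=0, n6=1, n7=0, n8=1 [stuck-at-1], n9=0, n10=0 → Y1=0, Y2=0 — eliminated
  n10 stuck-at-1: n1=0, n2=0, n3=1, n4=1, n5=0, n6=1, n7=0, n8=0, n9=0, n10=1 [stuck-at-1] → Y1=0, Y2=1 — matches
Only n10 stuck-at-1 reproduces the observed Y1=0, Y2=1.

n10 stuck-at-1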